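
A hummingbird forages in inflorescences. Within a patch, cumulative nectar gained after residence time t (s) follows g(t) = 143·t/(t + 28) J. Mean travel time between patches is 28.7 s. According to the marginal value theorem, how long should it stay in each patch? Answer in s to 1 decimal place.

Optimal t* satisfies g'(t*) = g(t*)/(T + t*).
g'(t) = 143·28/(t + 28)². Setting 143·28/(t+28)² = 143t/[(t+28)(28.7+t)] gives 28(28.7+t) = t(t+28), so t² = 28×28.7 = 803.6.
t* = √803.6 = 28.35 s.

28.3 s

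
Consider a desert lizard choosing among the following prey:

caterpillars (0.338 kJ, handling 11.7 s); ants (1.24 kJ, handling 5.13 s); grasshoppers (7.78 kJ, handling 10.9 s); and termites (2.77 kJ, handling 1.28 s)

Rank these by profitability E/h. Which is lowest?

Profitability E/h (kJ/s): caterpillars = 0.338/11.7 = 0.0289, ants = 1.24/5.13 = 0.242, grasshoppers = 7.78/10.9 = 0.714, termites = 2.77/1.28 = 2.16.
Ranked: termites > grasshoppers > ants > caterpillars.

caterpillars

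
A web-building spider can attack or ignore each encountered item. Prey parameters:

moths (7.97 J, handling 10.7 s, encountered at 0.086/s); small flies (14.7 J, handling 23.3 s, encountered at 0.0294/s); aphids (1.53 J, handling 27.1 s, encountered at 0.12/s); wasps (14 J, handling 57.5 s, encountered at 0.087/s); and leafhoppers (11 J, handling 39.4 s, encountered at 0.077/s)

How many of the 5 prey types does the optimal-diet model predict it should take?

2

Profitabilities (E/h, J/s): moths 0.745, small flies 0.631, leafhoppers 0.279, wasps 0.243, aphids 0.0565. Add prey in this order while the next type's profitability exceeds the intake rate on those already taken.
Rate on top 1: 0.357. small flies: 0.631 > 0.357 → include.
Rate on top 2: 0.429. leafhoppers: 0.279 < 0.429 → exclude; stop.
Optimal diet: moths, small flies — 2 of 5 types.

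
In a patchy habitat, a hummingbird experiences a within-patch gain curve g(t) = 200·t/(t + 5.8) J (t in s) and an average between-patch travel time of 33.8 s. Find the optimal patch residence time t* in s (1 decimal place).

By the marginal value theorem, leave when the instantaneous gain rate g'(t) equals the habitat-wide average g(t)/(T + t).
g'(t) = 200·5.8/(t + 5.8)². Setting 200·5.8/(t+5.8)² = 200t/[(t+5.8)(33.8+t)] gives 5.8(33.8+t) = t(t+5.8), so t² = 5.8×33.8 = 196.
t* = √196 = 14 s.

14.0 s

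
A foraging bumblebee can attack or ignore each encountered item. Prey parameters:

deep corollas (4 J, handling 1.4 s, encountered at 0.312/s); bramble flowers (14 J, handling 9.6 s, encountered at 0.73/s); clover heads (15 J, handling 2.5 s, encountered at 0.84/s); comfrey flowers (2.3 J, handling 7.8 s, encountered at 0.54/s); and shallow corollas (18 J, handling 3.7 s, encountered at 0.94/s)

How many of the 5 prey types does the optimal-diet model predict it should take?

Rank by E/h (J/s): clover heads 6, shallow corollas 4.86, deep corollas 2.86, bramble flowers 1.46, comfrey flowers 0.295. Include each in turn until the next type's E/h falls below the running intake rate.
Rate on top 1: 4.065. shallow corollas: 4.86 > 4.065 → include.
Rate on top 2: 4.488. deep corollas: 2.86 < 4.488 → exclude; stop.
Optimal diet: clover heads, shallow corollas — 2 of 5 types.

2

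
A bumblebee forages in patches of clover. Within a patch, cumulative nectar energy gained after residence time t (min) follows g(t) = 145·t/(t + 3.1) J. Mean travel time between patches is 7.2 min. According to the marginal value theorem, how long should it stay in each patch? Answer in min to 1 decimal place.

Optimal t* satisfies g'(t*) = g(t*)/(T + t*).
g'(t) = 145·3.1/(t + 3.1)². Setting 145·3.1/(t+3.1)² = 145t/[(t+3.1)(7.2+t)] gives 3.1(7.2+t) = t(t+3.1), so t² = 3.1×7.2 = 22.32.
t* = √22.32 = 4.724 min.

4.7 min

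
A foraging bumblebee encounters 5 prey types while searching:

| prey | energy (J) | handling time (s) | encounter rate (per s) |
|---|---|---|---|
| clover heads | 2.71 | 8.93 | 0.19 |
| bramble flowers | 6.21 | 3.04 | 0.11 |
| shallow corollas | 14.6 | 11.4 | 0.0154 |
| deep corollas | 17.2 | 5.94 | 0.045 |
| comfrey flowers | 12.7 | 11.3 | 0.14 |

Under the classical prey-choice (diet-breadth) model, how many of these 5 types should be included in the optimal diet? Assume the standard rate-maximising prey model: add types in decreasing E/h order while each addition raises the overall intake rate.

Rank by E/h (J/s): deep corollas 2.9, bramble flowers 2.04, shallow corollas 1.28, comfrey flowers 1.12, clover heads 0.303. Include each in turn until the next type's E/h falls below the running intake rate.
Rate on top 1: 0.6107. bramble flowers: 2.04 > 0.6107 → include.
Rate on top 2: 0.9097. shallow corollas: 1.28 > 0.9097 → include.
Rate on top 3: 0.9464. comfrey flowers: 1.12 > 0.9464 → include.
Rate on top 4: 1.03. clover heads: 0.303 < 1.03 → exclude; stop.
Optimal diet: deep corollas, bramble flowers, shallow corollas, comfrey flowers — 4 of 5 types.

4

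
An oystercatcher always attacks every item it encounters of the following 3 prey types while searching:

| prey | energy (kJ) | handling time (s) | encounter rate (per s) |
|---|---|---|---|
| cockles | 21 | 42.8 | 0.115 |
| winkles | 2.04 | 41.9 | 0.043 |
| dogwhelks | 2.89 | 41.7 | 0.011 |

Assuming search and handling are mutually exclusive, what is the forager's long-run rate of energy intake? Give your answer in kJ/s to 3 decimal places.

Energy encountered per unit search time: 0.115×21 + 0.043×2.04 + 0.011×2.89 = 2.535 kJ/s.
Handling time per unit search time: 0.115×42.8 + 0.043×41.9 + 0.011×41.7 = 7.182.
Rate = 2.535/(1 + 7.182) = 0.3098 kJ/s.

0.310 kJ/s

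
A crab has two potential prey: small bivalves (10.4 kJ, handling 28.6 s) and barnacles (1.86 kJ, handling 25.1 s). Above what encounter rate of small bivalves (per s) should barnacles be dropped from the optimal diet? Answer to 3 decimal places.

Drop barnacles once their profitability E₂/h₂ falls below the rate achievable on small bivalves alone: E₂/h₂ = λE₁/(1 + λh₁).
Solve for λ: λE₁h₂ = E₂(1 + λh₁) → λ(E₁h₂ − E₂h₁) = E₂ → λ = E₂/(E₁h₂ − E₂h₁).
λ = 1.86/(10.4×25.1 − 1.86×28.6) = 1.86/207.8 = 0.008949 per s.

0.009 per s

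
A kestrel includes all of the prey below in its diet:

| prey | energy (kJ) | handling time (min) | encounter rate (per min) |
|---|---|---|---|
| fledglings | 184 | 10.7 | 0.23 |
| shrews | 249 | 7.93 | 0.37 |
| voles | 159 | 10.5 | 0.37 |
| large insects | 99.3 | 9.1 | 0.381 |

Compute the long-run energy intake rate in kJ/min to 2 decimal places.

16.81 kJ/min

R = (0.23×184 + 0.37×249 + 0.37×159 + 0.381×99.3) / (1 + 0.23×10.7 + 0.37×7.93 + 0.37×10.5 + 0.381×9.1) = 231.1/13.75 = 16.81 kJ/min.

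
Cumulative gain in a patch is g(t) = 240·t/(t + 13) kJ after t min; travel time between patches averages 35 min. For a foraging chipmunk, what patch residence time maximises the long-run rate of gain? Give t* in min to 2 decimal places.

By the marginal value theorem, leave when the instantaneous gain rate g'(t) equals the habitat-wide average g(t)/(T + t).
g'(t) = 240·13/(t + 13)². Setting 240·13/(t+13)² = 240t/[(t+13)(35+t)] gives 13(35+t) = t(t+13), so t² = 13×35 = 455.
t* = √455 = 21.33 min.

21.33 min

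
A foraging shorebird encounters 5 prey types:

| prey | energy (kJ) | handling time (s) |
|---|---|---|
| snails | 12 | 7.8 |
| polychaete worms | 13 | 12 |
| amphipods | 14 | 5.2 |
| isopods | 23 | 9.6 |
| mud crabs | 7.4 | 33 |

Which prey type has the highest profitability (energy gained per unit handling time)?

amphipods

Profitability E/h (kJ/s): snails = 12/7.8 = 1.54, polychaete worms = 13/12 = 1.08, amphipods = 14/5.2 = 2.69, isopods = 23/9.6 = 2.4, mud crabs = 7.4/33 = 0.224.
Ranked: amphipods > isopods > snails > polychaete worms > mud crabs.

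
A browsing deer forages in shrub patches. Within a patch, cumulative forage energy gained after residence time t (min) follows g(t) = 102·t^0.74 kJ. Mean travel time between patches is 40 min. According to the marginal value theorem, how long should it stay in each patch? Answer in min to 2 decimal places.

Optimal t* satisfies g'(t*) = g(t*)/(T + t*).
g'(t) = 0.74·102·t^-0.26. Setting 0.74·102·t^-0.26 = 102·t^0.74/(40+t) gives 0.74(40+t) = t, so 0.26·t = 0.74×40.
t* = 0.74×40/0.26 = 113.8 min.

113.85 min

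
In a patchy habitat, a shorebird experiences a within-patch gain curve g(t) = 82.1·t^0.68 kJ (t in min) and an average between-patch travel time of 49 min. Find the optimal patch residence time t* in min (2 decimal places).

Maximise g(t)/(T+t): set derivative to zero → g'(t)(T+t) = g(t).
g'(t) = 0.68·82.1·t^-0.32. Setting 0.68·82.1·t^-0.32 = 82.1·t^0.68/(49+t) gives 0.68(49+t) = t, so 0.32·t = 0.68×49.
t* = 0.68×49/0.32 = 104.1 min.

104.13 min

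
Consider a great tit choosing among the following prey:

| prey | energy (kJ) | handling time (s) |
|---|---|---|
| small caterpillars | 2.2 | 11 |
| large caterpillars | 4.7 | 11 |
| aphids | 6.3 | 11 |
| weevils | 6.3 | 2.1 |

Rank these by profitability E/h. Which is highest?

weevils

Profitability E/h (kJ/s): small caterpillars = 2.2/11 = 0.2, large caterpillars = 4.7/11 = 0.427, aphids = 6.3/11 = 0.573, weevils = 6.3/2.1 = 3.
Ranked: weevils > aphids > large caterpillars > small caterpillars.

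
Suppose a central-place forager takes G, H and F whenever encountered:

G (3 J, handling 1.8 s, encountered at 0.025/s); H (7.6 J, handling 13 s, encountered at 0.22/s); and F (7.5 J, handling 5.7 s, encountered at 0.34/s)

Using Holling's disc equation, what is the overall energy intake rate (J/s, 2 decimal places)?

0.74 J/s

R = Σλ_iE_i / (1 + Σλ_ih_i)
Numerator: 0.025×3 + 0.22×7.6 + 0.34×7.5 = 4.297
Denominator: 1 + 0.025×1.8 + 0.22×13 + 0.34×5.7 = 5.843
R = 4.297/5.843 = 0.7354 J/s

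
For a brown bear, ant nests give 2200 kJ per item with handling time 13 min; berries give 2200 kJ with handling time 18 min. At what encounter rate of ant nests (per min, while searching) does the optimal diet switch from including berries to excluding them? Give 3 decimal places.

0.200 per min

The zero-one rule: include berries iff E₂/h₂ > λE₁/(1+λh₁). Equality gives the switch point.
λE₁h₂ = E₂ + λE₂h₁ ⇒ λ = E₂/(E₁h₂ − E₂h₁) = 2200/(3.96e+04 − 2.86e+04) = 0.2 per min.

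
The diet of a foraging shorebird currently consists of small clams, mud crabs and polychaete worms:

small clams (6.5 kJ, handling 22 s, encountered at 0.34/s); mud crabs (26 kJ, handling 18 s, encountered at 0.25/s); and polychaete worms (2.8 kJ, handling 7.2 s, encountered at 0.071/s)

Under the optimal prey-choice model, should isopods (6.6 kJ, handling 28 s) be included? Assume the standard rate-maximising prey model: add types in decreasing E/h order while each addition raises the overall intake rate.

No

Intake rate on the current diet: R = (0.34×6.5 + 0.25×26 + 0.071×2.8) / (1 + 0.34×22 + 0.25×18 + 0.071×7.2) = 8.909/13.49 = 0.6603 kJ/s.
Profitability of isopods: 6.6/28 = 0.2357 kJ/s.
0.2357 < 0.6603, so adding isopods would lower the average — exclude it.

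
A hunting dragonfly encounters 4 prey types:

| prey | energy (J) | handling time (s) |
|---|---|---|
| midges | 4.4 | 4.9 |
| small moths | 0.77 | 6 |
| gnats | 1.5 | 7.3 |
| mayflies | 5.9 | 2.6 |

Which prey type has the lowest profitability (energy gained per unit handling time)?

In descending order of E/h:
mayflies: 5.9/2.6 = 2.27 J/s
midges: 4.4/4.9 = 0.898 J/s
gnats: 1.5/7.3 = 0.205 J/s
small moths: 0.77/6 = 0.128 J/s

small moths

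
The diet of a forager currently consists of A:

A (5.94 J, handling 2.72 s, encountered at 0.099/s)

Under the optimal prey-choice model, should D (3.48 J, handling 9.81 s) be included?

No

Current rate: (0.099×5.94)/(1 + 0.099×2.72) = 0.4633 J/s.
Profitability of D: 3.48/9.81 = 0.3547 J/s.
Since 0.3547 < R, time spent handling D is better spent searching.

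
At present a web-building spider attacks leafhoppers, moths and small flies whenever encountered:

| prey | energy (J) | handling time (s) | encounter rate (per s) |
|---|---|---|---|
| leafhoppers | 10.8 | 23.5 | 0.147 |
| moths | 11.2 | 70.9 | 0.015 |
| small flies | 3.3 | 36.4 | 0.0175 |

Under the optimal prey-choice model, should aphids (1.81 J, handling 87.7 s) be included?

No

Intake rate on the current diet: R = (0.147×10.8 + 0.015×11.2 + 0.0175×3.3) / (1 + 0.147×23.5 + 0.015×70.9 + 0.0175×36.4) = 1.813/6.155 = 0.2946 J/s.
aphids: E/h = 1.81/87.7 = 0.02064 J/s.
0.02064 < 0.2946, so adding aphids would lower the average — exclude it.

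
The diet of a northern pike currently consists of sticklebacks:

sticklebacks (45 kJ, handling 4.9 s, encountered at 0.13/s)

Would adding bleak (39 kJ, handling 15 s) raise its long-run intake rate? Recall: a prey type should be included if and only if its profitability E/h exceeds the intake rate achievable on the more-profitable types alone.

Intake rate on the current diet: R = (0.13×45) / (1 + 0.13×4.9) = 5.85/1.637 = 3.574 kJ/s.
bleak: E/h = 39/15 = 2.6 kJ/s.
Since 2.6 < R, time spent handling bleak is better spent searching.

No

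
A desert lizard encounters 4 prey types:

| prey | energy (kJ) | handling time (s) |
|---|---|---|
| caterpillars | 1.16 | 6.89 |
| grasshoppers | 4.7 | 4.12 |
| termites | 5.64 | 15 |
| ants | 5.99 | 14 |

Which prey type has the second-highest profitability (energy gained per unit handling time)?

In descending order of E/h:
grasshoppers: 4.7/4.12 = 1.14 kJ/s
ants: 5.99/14 = 0.428 kJ/s
termites: 5.64/15 = 0.376 kJ/s
caterpillars: 1.16/6.89 = 0.168 kJ/s

ants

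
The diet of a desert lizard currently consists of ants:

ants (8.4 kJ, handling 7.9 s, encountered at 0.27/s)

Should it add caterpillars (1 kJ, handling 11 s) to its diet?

Current rate: (0.27×8.4)/(1 + 0.27×7.9) = 0.7239 kJ/s.
caterpillars: E/h = 1/11 = 0.09091 kJ/s.
Since 0.09091 < R, time spent handling caterpillars is better spent searching.

No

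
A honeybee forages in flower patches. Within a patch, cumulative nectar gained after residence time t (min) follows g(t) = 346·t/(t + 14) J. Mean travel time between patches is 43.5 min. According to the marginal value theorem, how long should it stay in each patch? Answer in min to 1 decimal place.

Optimal t* satisfies g'(t*) = g(t*)/(T + t*).
g'(t) = 346·14/(t + 14)². Setting 346·14/(t+14)² = 346t/[(t+14)(43.5+t)] gives 14(43.5+t) = t(t+14), so t² = 14×43.5 = 609.
t* = √609 = 24.68 min.

24.7 min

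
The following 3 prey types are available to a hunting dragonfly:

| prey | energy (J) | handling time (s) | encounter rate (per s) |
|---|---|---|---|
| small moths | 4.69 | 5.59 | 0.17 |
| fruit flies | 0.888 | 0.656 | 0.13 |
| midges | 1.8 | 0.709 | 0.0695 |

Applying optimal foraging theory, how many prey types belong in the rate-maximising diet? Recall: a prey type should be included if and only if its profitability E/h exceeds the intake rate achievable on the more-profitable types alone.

3

Rank by E/h (J/s): midges 2.54, fruit flies 1.35, small moths 0.839. Include each in turn until the next type's E/h falls below the running intake rate.
Rate on top 1: 0.1192. fruit flies: 1.35 > 0.1192 → include.
Rate on top 2: 0.212. small moths: 0.839 > 0.212 → include.
Optimal diet: midges, fruit flies, small moths — 3 of 3 types.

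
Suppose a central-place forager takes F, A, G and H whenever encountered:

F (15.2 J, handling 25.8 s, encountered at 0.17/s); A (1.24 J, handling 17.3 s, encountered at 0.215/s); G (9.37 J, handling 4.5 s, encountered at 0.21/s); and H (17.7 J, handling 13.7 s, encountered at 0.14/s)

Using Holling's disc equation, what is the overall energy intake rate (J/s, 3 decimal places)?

0.610 J/s

Energy encountered per unit search time: 0.17×15.2 + 0.215×1.24 + 0.21×9.37 + 0.14×17.7 = 7.296 J/s.
Handling time per unit search time: 0.17×25.8 + 0.215×17.3 + 0.21×4.5 + 0.14×13.7 = 10.97.
Rate = 7.296/(1 + 10.97) = 0.6096 J/s.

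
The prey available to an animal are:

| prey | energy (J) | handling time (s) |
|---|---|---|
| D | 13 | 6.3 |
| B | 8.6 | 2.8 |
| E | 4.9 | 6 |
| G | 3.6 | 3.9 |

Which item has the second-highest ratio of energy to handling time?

In descending order of E/h:
B: 8.6/2.8 = 3.07 J/s
D: 13/6.3 = 2.06 J/s
G: 3.6/3.9 = 0.923 J/s
E: 4.9/6 = 0.817 J/s

D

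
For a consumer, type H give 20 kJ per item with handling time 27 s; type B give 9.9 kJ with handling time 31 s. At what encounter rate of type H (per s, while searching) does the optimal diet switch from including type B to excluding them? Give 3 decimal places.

Drop type B once their profitability E₂/h₂ falls below the rate achievable on type H alone: E₂/h₂ = λE₁/(1 + λh₁).
Solve for λ: λE₁h₂ = E₂(1 + λh₁) → λ(E₁h₂ − E₂h₁) = E₂ → λ = E₂/(E₁h₂ − E₂h₁).
λ = 9.9/(20×31 − 9.9×27) = 9.9/352.7 = 0.02807 per s.

0.028 per s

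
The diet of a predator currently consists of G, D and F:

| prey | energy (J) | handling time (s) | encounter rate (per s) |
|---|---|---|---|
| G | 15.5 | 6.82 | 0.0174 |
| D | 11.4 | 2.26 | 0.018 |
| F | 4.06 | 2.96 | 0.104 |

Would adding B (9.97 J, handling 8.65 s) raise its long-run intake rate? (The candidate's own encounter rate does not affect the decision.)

Yes

Intake rate on the current diet: R = (0.0174×15.5 + 0.018×11.4 + 0.104×4.06) / (1 + 0.0174×6.82 + 0.018×2.26 + 0.104×2.96) = 0.8971/1.467 = 0.6115 J/s.
B: E/h = 9.97/8.65 = 1.153 J/s.
1.153 > 0.6115, so adding B raises the average — include it.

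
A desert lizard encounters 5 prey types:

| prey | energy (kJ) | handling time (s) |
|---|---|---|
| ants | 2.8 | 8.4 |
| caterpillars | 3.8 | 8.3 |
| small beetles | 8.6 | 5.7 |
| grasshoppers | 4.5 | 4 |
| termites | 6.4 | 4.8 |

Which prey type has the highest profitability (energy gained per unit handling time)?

small beetles

In descending order of E/h:
small beetles: 8.6/5.7 = 1.51 kJ/s
termites: 6.4/4.8 = 1.33 kJ/s
grasshoppers: 4.5/4 = 1.12 kJ/s
caterpillars: 3.8/8.3 = 0.458 kJ/s
ants: 2.8/8.4 = 0.333 kJ/s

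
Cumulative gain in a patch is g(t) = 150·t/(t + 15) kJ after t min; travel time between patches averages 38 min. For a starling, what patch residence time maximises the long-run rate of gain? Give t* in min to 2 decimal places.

Maximise g(t)/(T+t): set derivative to zero → g'(t)(T+t) = g(t).
g'(t) = 150·15/(t + 15)². Setting 150·15/(t+15)² = 150t/[(t+15)(38+t)] gives 15(38+t) = t(t+15), so t² = 15×38 = 570.
t* = √570 = 23.87 min.

23.87 min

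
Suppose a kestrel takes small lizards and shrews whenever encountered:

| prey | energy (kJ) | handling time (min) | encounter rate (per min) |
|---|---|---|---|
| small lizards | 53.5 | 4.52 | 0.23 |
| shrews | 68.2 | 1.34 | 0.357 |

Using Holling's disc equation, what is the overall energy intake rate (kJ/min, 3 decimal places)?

R = Σλ_iE_i / (1 + Σλ_ih_i)
Numerator: 0.23×53.5 + 0.357×68.2 = 36.65
Denominator: 1 + 0.23×4.52 + 0.357×1.34 = 2.518
R = 36.65/2.518 = 14.56 kJ/min

14.556 kJ/min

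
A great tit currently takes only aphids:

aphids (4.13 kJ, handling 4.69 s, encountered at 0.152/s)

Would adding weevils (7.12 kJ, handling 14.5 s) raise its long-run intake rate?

Current rate: (0.152×4.13)/(1 + 0.152×4.69) = 0.3665 kJ/s.
weevils: E/h = 7.12/14.5 = 0.491 kJ/s.
Since 0.491 > R, including weevils increases the long-run rate.

Yes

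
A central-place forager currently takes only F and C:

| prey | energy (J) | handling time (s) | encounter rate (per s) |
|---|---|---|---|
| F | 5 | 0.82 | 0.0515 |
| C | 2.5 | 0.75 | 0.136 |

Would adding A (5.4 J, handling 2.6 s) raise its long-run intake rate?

On F and C alone, R = ΣλE/(1+Σλh) = 0.5975/1.144 = 0.5222 J/s.
A: E/h = 5.4/2.6 = 2.077 J/s.
2.077 > 0.5222, so adding A raises the average — include it.

Yes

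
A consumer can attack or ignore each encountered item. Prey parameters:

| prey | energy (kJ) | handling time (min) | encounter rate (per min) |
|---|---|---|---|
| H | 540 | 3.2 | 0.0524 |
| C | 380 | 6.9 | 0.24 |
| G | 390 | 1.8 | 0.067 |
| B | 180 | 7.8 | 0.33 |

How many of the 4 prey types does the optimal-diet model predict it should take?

3

E/h in descending order: G 217, H 169, C 55.1, B 23.1 kJ/min. The optimal diet is the largest prefix of this list for which every included type satisfies E_i/h_i > R on the types above it.
Rate on top 1: 23.32. H: 169 > 23.32 → include.
Rate on top 2: 42.25. C: 55.1 > 42.25 → include.
Rate on top 3: 49.46. B: 23.1 < 49.46 → exclude; stop.
Optimal diet: G, H, C — 3 of 4 types.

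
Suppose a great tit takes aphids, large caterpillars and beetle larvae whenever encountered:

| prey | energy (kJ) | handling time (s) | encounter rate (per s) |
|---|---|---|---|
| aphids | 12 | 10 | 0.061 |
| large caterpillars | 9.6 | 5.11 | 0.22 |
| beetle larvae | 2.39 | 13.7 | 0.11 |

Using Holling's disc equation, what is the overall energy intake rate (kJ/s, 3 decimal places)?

R = Σλ_iE_i / (1 + Σλ_ih_i)
Numerator: 0.061×12 + 0.22×9.6 + 0.11×2.39 = 3.107
Denominator: 1 + 0.061×10 + 0.22×5.11 + 0.11×13.7 = 4.241
R = 3.107/4.241 = 0.7326 kJ/s

0.733 kJ/s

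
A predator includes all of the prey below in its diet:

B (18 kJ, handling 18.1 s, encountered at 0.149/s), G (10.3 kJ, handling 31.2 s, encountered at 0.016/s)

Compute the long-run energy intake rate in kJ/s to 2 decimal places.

0.68 kJ/s

Energy encountered per unit search time: 0.149×18 + 0.016×10.3 = 2.847 kJ/s.
Handling time per unit search time: 0.149×18.1 + 0.016×31.2 = 3.196.
Rate = 2.847/(1 + 3.196) = 0.6784 kJ/s.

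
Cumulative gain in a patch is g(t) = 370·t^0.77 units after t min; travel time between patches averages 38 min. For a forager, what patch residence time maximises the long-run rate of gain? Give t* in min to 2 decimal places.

127.22 min

By the marginal value theorem, leave when the instantaneous gain rate g'(t) equals the habitat-wide average g(t)/(T + t).
g'(t) = 0.77·370·t^-0.23. Setting 0.77·370·t^-0.23 = 370·t^0.77/(38+t) gives 0.77(38+t) = t, so 0.23·t = 0.77×38.
t* = 0.77×38/0.23 = 127.2 min.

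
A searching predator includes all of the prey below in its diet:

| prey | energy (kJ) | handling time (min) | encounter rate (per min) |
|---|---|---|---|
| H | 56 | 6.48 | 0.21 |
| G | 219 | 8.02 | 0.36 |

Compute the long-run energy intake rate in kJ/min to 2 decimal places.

17.26 kJ/min

R = Σλ_iE_i / (1 + Σλ_ih_i)
Numerator: 0.21×56 + 0.36×219 = 90.6
Denominator: 1 + 0.21×6.48 + 0.36×8.02 = 5.248
R = 90.6/5.248 = 17.26 kJ/min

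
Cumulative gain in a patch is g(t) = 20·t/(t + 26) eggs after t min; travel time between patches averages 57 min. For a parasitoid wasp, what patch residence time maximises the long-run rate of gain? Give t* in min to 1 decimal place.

By the marginal value theorem, leave when the instantaneous gain rate g'(t) equals the habitat-wide average g(t)/(T + t).
g'(t) = 20·26/(t + 26)². Setting 20·26/(t+26)² = 20t/[(t+26)(57+t)] gives 26(57+t) = t(t+26), so t² = 26×57 = 1482.
t* = √1482 = 38.5 min.

38.5 min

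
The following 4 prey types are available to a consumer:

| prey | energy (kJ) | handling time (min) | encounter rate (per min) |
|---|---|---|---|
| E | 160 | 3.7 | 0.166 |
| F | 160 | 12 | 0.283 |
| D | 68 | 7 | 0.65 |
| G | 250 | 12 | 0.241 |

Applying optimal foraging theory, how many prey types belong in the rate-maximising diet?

2

E/h in descending order: E 43.2, G 20.8, F 13.3, D 9.71 kJ/min. The optimal diet is the largest prefix of this list for which every included type satisfies E_i/h_i > R on the types above it.
Rate on top 1: 16.45. G: 20.8 > 16.45 → include.
Rate on top 2: 19.26. F: 13.3 < 19.26 → exclude; stop.
Optimal diet: E, G — 2 of 4 types.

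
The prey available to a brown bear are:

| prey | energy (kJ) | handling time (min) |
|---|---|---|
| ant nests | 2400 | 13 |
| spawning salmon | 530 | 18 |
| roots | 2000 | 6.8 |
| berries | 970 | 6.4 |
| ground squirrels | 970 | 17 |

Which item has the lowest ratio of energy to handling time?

In descending order of E/h:
roots: 2000/6.8 = 294 kJ/min
ant nests: 2400/13 = 185 kJ/min
berries: 970/6.4 = 152 kJ/min
ground squirrels: 970/17 = 57.1 kJ/min
spawning salmon: 530/18 = 29.4 kJ/min

spawning salmon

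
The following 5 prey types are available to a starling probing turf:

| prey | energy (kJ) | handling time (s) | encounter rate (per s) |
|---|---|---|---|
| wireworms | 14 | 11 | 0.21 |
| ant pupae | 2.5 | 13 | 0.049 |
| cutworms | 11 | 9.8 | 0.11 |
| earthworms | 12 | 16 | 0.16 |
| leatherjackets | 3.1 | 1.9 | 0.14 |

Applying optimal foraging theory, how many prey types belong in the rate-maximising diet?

Profitabilities (E/h, kJ/s): leatherjackets 1.63, wireworms 1.27, cutworms 1.12, earthworms 0.75, ant pupae 0.192. Add prey in this order while the next type's profitability exceeds the intake rate on those already taken.
Rate on top 1: 0.3428. wireworms: 1.27 > 0.3428 → include.
Rate on top 2: 0.9435. cutworms: 1.12 > 0.9435 → include.
Rate on top 3: 0.985. earthworms: 0.75 < 0.985 → exclude; stop.
Optimal diet: leatherjackets, wireworms, cutworms — 3 of 5 types.

3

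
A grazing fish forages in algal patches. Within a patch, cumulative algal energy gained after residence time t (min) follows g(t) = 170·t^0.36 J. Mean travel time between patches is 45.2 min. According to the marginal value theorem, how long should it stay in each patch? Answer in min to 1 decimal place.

25.4 min

Maximise g(t)/(T+t): set derivative to zero → g'(t)(T+t) = g(t).
g'(t) = 0.36·170·t^-0.64. Setting 0.36·170·t^-0.64 = 170·t^0.36/(45.2+t) gives 0.36(45.2+t) = t, so 0.64·t = 0.36×45.2.
t* = 0.36×45.2/0.64 = 25.43 min.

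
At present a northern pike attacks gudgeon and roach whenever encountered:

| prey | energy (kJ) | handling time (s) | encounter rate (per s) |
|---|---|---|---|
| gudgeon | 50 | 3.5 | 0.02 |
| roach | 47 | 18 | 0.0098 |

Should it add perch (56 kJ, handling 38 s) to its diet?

Intake rate on the current diet: R = (0.02×50 + 0.0098×47) / (1 + 0.02×3.5 + 0.0098×18) = 1.461/1.246 = 1.172 kJ/s.
Profitability of perch: 56/38 = 1.474 kJ/s.
1.474 > 1.172, so adding perch raises the average — include it.

Yes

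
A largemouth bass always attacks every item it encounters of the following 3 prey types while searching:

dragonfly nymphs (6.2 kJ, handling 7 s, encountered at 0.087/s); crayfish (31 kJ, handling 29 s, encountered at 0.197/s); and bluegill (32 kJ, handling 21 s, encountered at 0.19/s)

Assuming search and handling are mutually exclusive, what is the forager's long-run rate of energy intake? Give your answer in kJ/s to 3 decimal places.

R = (0.087×6.2 + 0.197×31 + 0.19×32) / (1 + 0.087×7 + 0.197×29 + 0.19×21) = 12.73/11.31 = 1.125 kJ/s.

1.125 kJ/s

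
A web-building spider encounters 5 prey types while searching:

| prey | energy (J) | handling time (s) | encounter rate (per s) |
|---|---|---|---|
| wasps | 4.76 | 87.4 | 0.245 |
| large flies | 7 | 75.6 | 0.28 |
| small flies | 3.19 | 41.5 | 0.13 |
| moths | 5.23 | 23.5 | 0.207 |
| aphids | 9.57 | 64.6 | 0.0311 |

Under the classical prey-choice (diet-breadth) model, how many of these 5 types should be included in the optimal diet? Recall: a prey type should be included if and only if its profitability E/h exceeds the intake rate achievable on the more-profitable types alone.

Profitabilities (E/h, J/s): moths 0.223, aphids 0.148, large flies 0.0926, small flies 0.0769, wasps 0.0545. Add prey in this order while the next type's profitability exceeds the intake rate on those already taken.
Rate on top 1: 0.1846. aphids: 0.148 < 0.1846 → exclude; stop.
Optimal diet: moths — 1 of 5 types.

1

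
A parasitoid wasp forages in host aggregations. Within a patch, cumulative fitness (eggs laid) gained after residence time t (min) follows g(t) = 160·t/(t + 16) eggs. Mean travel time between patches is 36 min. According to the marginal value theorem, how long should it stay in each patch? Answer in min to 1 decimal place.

24.0 min

Optimal t* satisfies g'(t*) = g(t*)/(T + t*).
g'(t) = 160·16/(t + 16)². Setting 160·16/(t+16)² = 160t/[(t+16)(36+t)] gives 16(36+t) = t(t+16), so t² = 16×36 = 576.
t* = √576 = 24 min.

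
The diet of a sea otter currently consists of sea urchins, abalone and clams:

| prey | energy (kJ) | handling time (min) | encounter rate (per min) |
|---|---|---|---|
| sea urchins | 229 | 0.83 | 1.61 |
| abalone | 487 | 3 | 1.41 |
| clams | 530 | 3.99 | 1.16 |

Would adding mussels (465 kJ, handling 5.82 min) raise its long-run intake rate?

No

Current rate: (1.61×229 + 1.41×487 + 1.16×530)/(1 + 1.61×0.83 + 1.41×3 + 1.16×3.99) = 149.2 kJ/min.
Profitability of mussels: 465/5.82 = 79.9 kJ/min.
Since 79.9 < R, time spent handling mussels is better spent searching.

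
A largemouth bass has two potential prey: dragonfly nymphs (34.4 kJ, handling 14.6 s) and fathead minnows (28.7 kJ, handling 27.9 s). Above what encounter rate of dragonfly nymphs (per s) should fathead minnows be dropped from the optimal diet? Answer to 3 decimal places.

0.053 per s

At the threshold, the rate on dragonfly nymphs alone equals the profitability of fathead minnows: λ·34.4/(1 + λ·14.6) = 28.7/27.9 = 1.029.
Rearranging, λ(34.4 − 1.029×14.6) = 1.029, so λ = 1.029/19.38 = 0.05308 per s.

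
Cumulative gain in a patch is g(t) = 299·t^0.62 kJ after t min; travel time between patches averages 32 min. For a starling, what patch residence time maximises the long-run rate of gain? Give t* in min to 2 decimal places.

By the marginal value theorem, leave when the instantaneous gain rate g'(t) equals the habitat-wide average g(t)/(T + t).
g'(t) = 0.62·299·t^-0.38. Setting 0.62·299·t^-0.38 = 299·t^0.62/(32+t) gives 0.62(32+t) = t, so 0.38·t = 0.62×32.
t* = 0.62×32/0.38 = 52.21 min.

52.21 min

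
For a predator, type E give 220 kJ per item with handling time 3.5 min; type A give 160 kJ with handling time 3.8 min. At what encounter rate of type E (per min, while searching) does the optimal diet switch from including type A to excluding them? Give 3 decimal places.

At the threshold, the rate on type E alone equals the profitability of type A: λ·220/(1 + λ·3.5) = 160/3.8 = 42.11.
Rearranging, λ(220 − 42.11×3.5) = 42.11, so λ = 42.11/72.63 = 0.5797 per min.

0.580 per min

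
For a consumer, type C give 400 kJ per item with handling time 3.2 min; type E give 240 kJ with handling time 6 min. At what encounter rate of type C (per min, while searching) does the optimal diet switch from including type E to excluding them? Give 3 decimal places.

The zero-one rule: include type E iff E₂/h₂ > λE₁/(1+λh₁). Equality gives the switch point.
λE₁h₂ = E₂ + λE₂h₁ ⇒ λ = E₂/(E₁h₂ − E₂h₁) = 240/(2400 − 768) = 0.1471 per min.

0.147 per min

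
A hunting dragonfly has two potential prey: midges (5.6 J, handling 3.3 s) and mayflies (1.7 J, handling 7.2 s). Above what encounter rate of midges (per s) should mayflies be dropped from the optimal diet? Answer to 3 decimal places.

0.049 per s

The zero-one rule: include mayflies iff E₂/h₂ > λE₁/(1+λh₁). Equality gives the switch point.
λE₁h₂ = E₂ + λE₂h₁ ⇒ λ = E₂/(E₁h₂ − E₂h₁) = 1.7/(40.32 − 5.61) = 0.04898 per s.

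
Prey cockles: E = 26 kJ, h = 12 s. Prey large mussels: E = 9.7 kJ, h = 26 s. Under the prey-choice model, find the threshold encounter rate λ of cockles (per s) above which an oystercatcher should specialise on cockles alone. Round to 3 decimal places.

At the threshold, the rate on cockles alone equals the profitability of large mussels: λ·26/(1 + λ·12) = 9.7/26 = 0.3731.
Rearranging, λ(26 − 0.3731×12) = 0.3731, so λ = 0.3731/21.52 = 0.01733 per s.

0.017 per s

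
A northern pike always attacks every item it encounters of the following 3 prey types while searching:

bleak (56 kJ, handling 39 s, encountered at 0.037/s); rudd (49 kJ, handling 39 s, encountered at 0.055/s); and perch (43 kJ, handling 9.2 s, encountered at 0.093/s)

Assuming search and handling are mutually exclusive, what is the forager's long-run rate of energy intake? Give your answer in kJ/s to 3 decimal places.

R = Σλ_iE_i / (1 + Σλ_ih_i)
Numerator: 0.037×56 + 0.055×49 + 0.093×43 = 8.766
Denominator: 1 + 0.037×39 + 0.055×39 + 0.093×9.2 = 5.444
R = 8.766/5.444 = 1.61 kJ/s

1.610 kJ/s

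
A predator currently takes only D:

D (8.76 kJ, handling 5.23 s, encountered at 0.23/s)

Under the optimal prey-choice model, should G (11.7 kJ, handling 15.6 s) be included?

No

On D alone, R = ΣλE/(1+Σλh) = 2.015/2.203 = 0.9146 kJ/s.
Profitability of G: 11.7/15.6 = 0.75 kJ/s.
Since 0.75 < R, time spent handling G is better spent searching.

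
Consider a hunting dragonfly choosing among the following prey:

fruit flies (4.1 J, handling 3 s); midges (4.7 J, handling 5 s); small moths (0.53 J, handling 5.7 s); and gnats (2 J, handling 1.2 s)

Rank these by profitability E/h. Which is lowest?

Profitability E/h (J/s): fruit flies = 4.1/3 = 1.37, midges = 4.7/5 = 0.94, small moths = 0.53/5.7 = 0.093, gnats = 2/1.2 = 1.67.
Ranked: gnats > fruit flies > midges > small moths.

small moths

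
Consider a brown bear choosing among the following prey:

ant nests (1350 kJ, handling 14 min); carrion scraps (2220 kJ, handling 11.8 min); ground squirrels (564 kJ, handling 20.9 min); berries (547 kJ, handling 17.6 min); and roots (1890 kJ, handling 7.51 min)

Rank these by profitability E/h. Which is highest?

roots

Profitability E/h (kJ/min): ant nests = 1350/14 = 96.4, carrion scraps = 2220/11.8 = 188, ground squirrels = 564/20.9 = 27, berries = 547/17.6 = 31.1, roots = 1890/7.51 = 252.
Ranked: roots > carrion scraps > ant nests > berries > ground squirrels.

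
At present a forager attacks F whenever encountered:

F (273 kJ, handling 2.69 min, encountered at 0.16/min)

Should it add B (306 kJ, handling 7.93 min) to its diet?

On F alone, R = ΣλE/(1+Σλh) = 43.68/1.43 = 30.54 kJ/min.
B: E/h = 306/7.93 = 38.59 kJ/min.
38.59 > 30.54, so adding B raises the average — include it.

Yes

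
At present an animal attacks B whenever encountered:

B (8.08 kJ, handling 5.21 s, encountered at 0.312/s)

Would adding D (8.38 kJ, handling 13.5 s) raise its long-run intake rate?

No

Intake rate on the current diet: R = (0.312×8.08) / (1 + 0.312×5.21) = 2.521/2.626 = 0.9602 kJ/s.
D: E/h = 8.38/13.5 = 0.6207 kJ/s.
Since 0.6207 < R, time spent handling D is better spent searching.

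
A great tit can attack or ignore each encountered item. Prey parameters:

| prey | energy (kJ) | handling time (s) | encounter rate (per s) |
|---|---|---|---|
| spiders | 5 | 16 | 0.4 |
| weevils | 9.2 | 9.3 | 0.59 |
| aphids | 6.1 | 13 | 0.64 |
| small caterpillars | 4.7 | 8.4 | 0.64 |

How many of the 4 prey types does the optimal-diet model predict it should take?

E/h in descending order: weevils 0.989, small caterpillars 0.56, aphids 0.469, spiders 0.312 kJ/s. The optimal diet is the largest prefix of this list for which every included type satisfies E_i/h_i > R on the types above it.
Rate on top 1: 0.8368. small caterpillars: 0.56 < 0.8368 → exclude; stop.
Optimal diet: weevils — 1 of 4 types.

1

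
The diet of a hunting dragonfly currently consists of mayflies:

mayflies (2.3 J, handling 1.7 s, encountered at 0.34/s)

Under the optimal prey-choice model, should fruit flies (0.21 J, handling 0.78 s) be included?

No

On mayflies alone, R = ΣλE/(1+Σλh) = 0.782/1.578 = 0.4956 J/s.
Profitability of fruit flies: 0.21/0.78 = 0.2692 J/s.
0.2692 < 0.4956, so adding fruit flies would lower the average — exclude it.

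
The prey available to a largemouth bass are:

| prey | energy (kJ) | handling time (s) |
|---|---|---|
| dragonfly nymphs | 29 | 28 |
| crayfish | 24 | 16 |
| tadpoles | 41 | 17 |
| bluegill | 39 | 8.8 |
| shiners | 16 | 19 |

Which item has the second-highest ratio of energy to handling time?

tadpoles

In descending order of E/h:
bluegill: 39/8.8 = 4.43 kJ/s
tadpoles: 41/17 = 2.41 kJ/s
crayfish: 24/16 = 1.5 kJ/s
dragonfly nymphs: 29/28 = 1.04 kJ/s
shiners: 16/19 = 0.842 kJ/s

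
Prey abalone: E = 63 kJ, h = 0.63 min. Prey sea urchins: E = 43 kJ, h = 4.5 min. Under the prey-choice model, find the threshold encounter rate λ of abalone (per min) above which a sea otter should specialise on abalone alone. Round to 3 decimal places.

0.168 per min

Drop sea urchins once their profitability E₂/h₂ falls below the rate achievable on abalone alone: E₂/h₂ = λE₁/(1 + λh₁).
Solve for λ: λE₁h₂ = E₂(1 + λh₁) → λ(E₁h₂ − E₂h₁) = E₂ → λ = E₂/(E₁h₂ − E₂h₁).
λ = 43/(63×4.5 − 43×0.63) = 43/256.4 = 0.1677 per min.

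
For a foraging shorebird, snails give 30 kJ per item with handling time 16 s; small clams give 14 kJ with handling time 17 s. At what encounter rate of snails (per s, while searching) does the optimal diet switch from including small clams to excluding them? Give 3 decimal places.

0.049 per s

The zero-one rule: include small clams iff E₂/h₂ > λE₁/(1+λh₁). Equality gives the switch point.
λE₁h₂ = E₂ + λE₂h₁ ⇒ λ = E₂/(E₁h₂ − E₂h₁) = 14/(510 − 224) = 0.04895 per s.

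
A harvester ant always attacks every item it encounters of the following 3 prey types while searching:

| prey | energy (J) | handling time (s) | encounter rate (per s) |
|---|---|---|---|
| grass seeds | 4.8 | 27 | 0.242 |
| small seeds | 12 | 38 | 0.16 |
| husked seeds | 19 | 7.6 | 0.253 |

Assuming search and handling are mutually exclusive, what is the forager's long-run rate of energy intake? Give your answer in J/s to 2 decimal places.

Energy encountered per unit search time: 0.242×4.8 + 0.16×12 + 0.253×19 = 7.889 J/s.
Handling time per unit search time: 0.242×27 + 0.16×38 + 0.253×7.6 = 14.54.
Rate = 7.889/(1 + 14.54) = 0.5077 J/s.

0.51 J/s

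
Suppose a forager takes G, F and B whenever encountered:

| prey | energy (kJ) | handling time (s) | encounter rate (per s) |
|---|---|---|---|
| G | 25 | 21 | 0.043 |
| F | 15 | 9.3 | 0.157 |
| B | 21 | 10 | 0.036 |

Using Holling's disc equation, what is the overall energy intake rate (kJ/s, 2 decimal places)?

1.12 kJ/s

R = (0.043×25 + 0.157×15 + 0.036×21) / (1 + 0.043×21 + 0.157×9.3 + 0.036×10) = 4.186/3.723 = 1.124 kJ/s.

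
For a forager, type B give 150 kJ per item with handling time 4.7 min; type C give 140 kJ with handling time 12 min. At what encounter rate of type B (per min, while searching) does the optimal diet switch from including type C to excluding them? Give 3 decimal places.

At the threshold, the rate on type B alone equals the profitability of type C: λ·150/(1 + λ·4.7) = 140/12 = 11.67.
Rearranging, λ(150 − 11.67×4.7) = 11.67, so λ = 11.67/95.17 = 0.1226 per min.

0.123 per min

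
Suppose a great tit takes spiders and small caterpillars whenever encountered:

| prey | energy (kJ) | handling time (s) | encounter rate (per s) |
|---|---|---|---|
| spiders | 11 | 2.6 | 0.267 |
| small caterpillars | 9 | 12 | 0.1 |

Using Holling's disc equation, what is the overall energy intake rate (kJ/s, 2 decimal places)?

R = Σλ_iE_i / (1 + Σλ_ih_i)
Numerator: 0.267×11 + 0.1×9 = 3.837
Denominator: 1 + 0.267×2.6 + 0.1×12 = 2.894
R = 3.837/2.894 = 1.326 kJ/s

1.33 kJ/s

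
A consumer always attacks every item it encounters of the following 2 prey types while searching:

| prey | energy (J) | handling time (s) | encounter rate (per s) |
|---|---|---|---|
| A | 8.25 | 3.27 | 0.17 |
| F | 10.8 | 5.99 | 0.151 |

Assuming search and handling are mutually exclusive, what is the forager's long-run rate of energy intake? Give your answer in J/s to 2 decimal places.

1.23 J/s

Energy encountered per unit search time: 0.17×8.25 + 0.151×10.8 = 3.033 J/s.
Handling time per unit search time: 0.17×3.27 + 0.151×5.99 = 1.46.
Rate = 3.033/(1 + 1.46) = 1.233 J/s.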